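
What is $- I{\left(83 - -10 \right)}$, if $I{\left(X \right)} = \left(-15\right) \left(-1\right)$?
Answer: $-15$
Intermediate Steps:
$I{\left(X \right)} = 15$
$- I{\left(83 - -10 \right)} = \left(-1\right) 15 = -15$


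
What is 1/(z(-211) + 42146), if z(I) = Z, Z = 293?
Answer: 1/42439 ≈ 2.3563e-5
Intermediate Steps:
z(I) = 293
1/(z(-211) + 42146) = 1/(293 + 42146) = 1/42439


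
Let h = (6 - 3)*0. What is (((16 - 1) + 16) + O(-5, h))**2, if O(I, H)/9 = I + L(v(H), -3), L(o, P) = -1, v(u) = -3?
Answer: 529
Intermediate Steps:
h = 0 (h = 3*0 = 0)
O(I, H) = -9 + 9*I (O(I, H) = 9*(I - 1) = 9*(-1 + I) = -9 + 9*I)
(((16 - 1) + 16) + O(-5, h))**2 = (((16 - 1) + 16) + (-9 + 9*(-5)))**2 = ((15 + 16) + (-9 - 45))**2 = (31 - 54)**2 = (-23)**2 = 529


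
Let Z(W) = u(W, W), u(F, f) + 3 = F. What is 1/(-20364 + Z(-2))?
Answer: -1/20369 ≈ -4.9094e-5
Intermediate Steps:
u(F, f) = -3 + F
Z(W) = -3 + W
1/(-20364 + Z(-2)) = 1/(-20364 + (-3 - 2)) = 1/(-20364 - 5) = 1/(-20369) = -1/20369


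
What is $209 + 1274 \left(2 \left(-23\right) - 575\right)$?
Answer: $-790945$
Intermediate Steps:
$209 + 1274 \left(2 \left(-23\right) - 575\right) = 209 + 1274 \left(-46 - 575\right) = 209 + 1274 \left(-621\right) = 209 - 791154 = -790945$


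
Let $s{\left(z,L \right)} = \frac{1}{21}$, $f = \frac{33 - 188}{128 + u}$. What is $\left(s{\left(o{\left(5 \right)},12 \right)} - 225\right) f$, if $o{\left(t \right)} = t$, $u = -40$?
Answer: $\frac{183055}{462} \approx 396.22$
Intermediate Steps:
$f = - \frac{155}{88}$ ($f = \frac{33 - 188}{128 - 40} = - \frac{155}{88} \approx -1.7614$)
$s{\left(z,L \right)} = \frac{1}{21}$
$\left(s{\left(o{\left(5 \right)},12 \right)} - 225\right) f = \left(\frac{1}{21} - 225\right) \left(- \frac{155}{88}\right) = \left(- \frac{4724}{21}\right) \left(- \frac{155}{88}\right) = \frac{183055}{462}$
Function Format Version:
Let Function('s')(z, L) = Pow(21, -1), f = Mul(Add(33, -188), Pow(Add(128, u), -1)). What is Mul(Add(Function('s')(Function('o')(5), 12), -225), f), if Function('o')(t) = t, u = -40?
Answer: Rational(183055, 462) ≈ 396.22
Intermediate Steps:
f = Rational(-155, 88) (f = Mul(Add(33, -188), Pow(Add(128, -40), -1)) = Mul(-155, Pow(88, -1)) = Mul(-155, Rational(1, 88)) = Rational(-155, 88) ≈ -1.7614)
Function('s')(z, L) = Rational(1, 21)
Mul(Add(Function('s')(Function('o')(5), 12), -225), f) = Mul(Add(Rational(1, 21), -225), Rational(-155, 88)) = Mul(Rational(-4724, 21), Rational(-155, 88)) = Rational(183055, 462)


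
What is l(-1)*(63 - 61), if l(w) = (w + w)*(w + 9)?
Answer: -32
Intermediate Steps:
l(w) = 2*w*(9 + w) (l(w) = (2*w)*(9 + w) = 2*w*(9 + w))
l(-1)*(63 - 61) = (2*(-1)*(9 - 1))*(63 - 61) = (2*(-1)*8)*2 = -16*2 = -32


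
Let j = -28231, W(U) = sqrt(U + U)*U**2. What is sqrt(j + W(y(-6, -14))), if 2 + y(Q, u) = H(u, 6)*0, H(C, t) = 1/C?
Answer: sqrt(-28231 + 8*I) ≈ 0.024 + 168.02*I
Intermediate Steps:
y(Q, u) = -2 (y(Q, u) = -2 + 0/u = -2 + 0 = -2)
W(U) = sqrt(2)*U**(5/2) (W(U) = sqrt(2*U)*U**2 = (sqrt(2)*sqrt(U))*U**2 = sqrt(2)*U**(5/2))
sqrt(j + W(y(-6, -14))) = sqrt(-28231 + sqrt(2)*(-2)**(5/2)) = sqrt(-28231 + sqrt(2)*(4*I*sqrt(2))) = sqrt(-28231 + 8*I)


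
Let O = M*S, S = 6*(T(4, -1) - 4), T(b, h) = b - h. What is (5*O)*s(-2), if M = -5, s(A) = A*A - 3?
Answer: -150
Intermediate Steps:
s(A) = -3 + A² (s(A) = A² - 3 = -3 + A²)
S = 6 (S = 6*((4 - 1*(-1)) - 4) = 6*((4 + 1) - 4) = 6*(5 - 4) = 6*1 = 6)
O = -30 (O = -5*6 = -30)
(5*O)*s(-2) = (5*(-30))*(-3 + (-2)²) = -150*(-3 + 4) = -150*1 = -150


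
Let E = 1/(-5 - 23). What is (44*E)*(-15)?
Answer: 165/7 ≈ 23.571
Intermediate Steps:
E = -1/28 (E = 1/(-28) = -1/28 ≈ -0.035714)
(44*E)*(-15) = (44*(-1/28))*(-15) = -11/7*(-15) = 165/7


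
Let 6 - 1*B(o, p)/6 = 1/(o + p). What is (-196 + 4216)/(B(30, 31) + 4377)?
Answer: 81740/89729 ≈ 0.91096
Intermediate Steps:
B(o, p) = 36 - 6/(o + p)
(-196 + 4216)/(B(30, 31) + 4377) = (-196 + 4216)/(6*(-1 + 6*30 + 6*31)/(30 + 31) + 4377) = 4020/(6*(-1 + 180 + 186)/61 + 4377) = 4020/(6*(1/61)*365 + 4377) = 4020/(2190/61 + 4377) = 4020/(269187/61) = 4020*(61/269187) = 81740/89729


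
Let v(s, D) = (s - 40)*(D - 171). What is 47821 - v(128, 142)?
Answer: 50373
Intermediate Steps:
v(s, D) = (-171 + D)*(-40 + s) (v(s, D) = (-40 + s)*(-171 + D) = (-171 + D)*(-40 + s))
47821 - v(128, 142) = 47821 - (6840 - 171*128 - 40*142 + 142*128) = 47821 - (6840 - 21888 - 5680 + 18176) = 47821 - 1*(-2552) = 47821 + 2552 = 50373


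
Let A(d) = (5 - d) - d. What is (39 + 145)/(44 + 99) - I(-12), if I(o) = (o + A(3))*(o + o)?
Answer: -44432/143 ≈ -310.71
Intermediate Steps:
A(d) = 5 - 2*d
I(o) = 2*o*(-1 + o) (I(o) = (o + (5 - 2*3))*(o + o) = (o + (5 - 6))*(2*o) = (o - 1)*(2*o) = (-1 + o)*(2*o) = 2*o*(-1 + o))
(39 + 145)/(44 + 99) - I(-12) = (39 + 145)/(44 + 99) - 2*(-12)*(-1 - 12) = 184/143 - 2*(-12)*(-13) = 184*(1/143) - 1*312 = 184/143 - 312 = -44432/143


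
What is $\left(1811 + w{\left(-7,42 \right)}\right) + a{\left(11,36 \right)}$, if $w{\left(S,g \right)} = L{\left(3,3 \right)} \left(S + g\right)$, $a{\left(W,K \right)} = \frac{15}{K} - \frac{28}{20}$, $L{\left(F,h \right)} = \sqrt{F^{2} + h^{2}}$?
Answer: $\frac{108601}{60} + 105 \sqrt{2} \approx 1958.5$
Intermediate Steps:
$a{\left(W,K \right)} = - \frac{7}{5} + \frac{15}{K}$ ($a{\left(W,K \right)} = \frac{15}{K} - \frac{7}{5} = - \frac{7}{5} + \frac{15}{K}$)
$w{\left(S,g \right)} = 3 \sqrt{2} \left(S + g\right)$ ($w{\left(S,g \right)} = \sqrt{3^{2} + 3^{2}} \left(S + g\right) = \sqrt{9 + 9} \left(S + g\right) = \sqrt{18} \left(S + g\right) = 3 \sqrt{2} \left(S + g\right)$)
$\left(1811 + w{\left(-7,42 \right)}\right) + a{\left(11,36 \right)} = \left(1811 + 3 \sqrt{2} \left(-7 + 42\right)\right) - \left(\frac{7}{5} - \frac{15}{36}\right) = \left(1811 + 3 \sqrt{2} \cdot 35\right) + \left(- \frac{7}{5} + 15 \cdot \frac{1}{36}\right) = \left(1811 + 105 \sqrt{2}\right) + \left(- \frac{7}{5} + \frac{5}{12}\right) = \left(1811 + 105 \sqrt{2}\right) - \frac{59}{60} = \frac{108601}{60} + 105 \sqrt{2}$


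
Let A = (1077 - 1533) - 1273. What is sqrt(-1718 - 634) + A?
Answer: -1729 + 28*I*sqrt(3) ≈ -1729.0 + 48.497*I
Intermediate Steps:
A = -1729 (A = -456 - 1273 = -1729)
sqrt(-1718 - 634) + A = sqrt(-1718 - 634) - 1729 = sqrt(-2352) - 1729 = 28*I*sqrt(3) - 1729 = -1729 + 28*I*sqrt(3)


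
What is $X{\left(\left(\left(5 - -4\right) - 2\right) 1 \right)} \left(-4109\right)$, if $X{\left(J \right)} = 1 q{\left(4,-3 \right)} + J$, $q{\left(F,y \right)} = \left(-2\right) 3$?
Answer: $-4109$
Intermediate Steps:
$q{\left(F,y \right)} = -6$
$X{\left(J \right)} = -6 + J$ ($X{\left(J \right)} = 1 \left(-6\right) + J = -6 + J$)
$X{\left(\left(\left(5 - -4\right) - 2\right) 1 \right)} \left(-4109\right) = \left(-6 + \left(\left(5 - -4\right) - 2\right) 1\right) \left(-4109\right) = \left(-6 + \left(\left(5 + 4\right) - 2\right) 1\right) \left(-4109\right) = \left(-6 + \left(9 - 2\right) 1\right) \left(-4109\right) = \left(-6 + 7 \cdot 1\right) \left(-4109\right) = \left(-6 + 7\right) \left(-4109\right) = 1 \left(-4109\right) = -4109$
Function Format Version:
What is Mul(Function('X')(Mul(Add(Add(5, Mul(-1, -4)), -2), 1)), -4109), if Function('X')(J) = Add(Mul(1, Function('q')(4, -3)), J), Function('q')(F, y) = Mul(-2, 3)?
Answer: -4109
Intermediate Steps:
Function('q')(F, y) = -6
Function('X')(J) = Add(-6, J) (Function('X')(J) = Add(Mul(1, -6), J) = Add(-6, J))
Mul(Function('X')(Mul(Add(Add(5, Mul(-1, -4)), -2), 1)), -4109) = Mul(Add(-6, Mul(Add(Add(5, Mul(-1, -4)), -2), 1)), -4109) = Mul(Add(-6, Mul(Add(Add(5, 4), -2), 1)), -4109) = Mul(Add(-6, Mul(Add(9, -2), 1)), -4109) = Mul(Add(-6, Mul(7, 1)), -4109) = Mul(Add(-6, 7), -4109) = Mul(1, -4109) = -4109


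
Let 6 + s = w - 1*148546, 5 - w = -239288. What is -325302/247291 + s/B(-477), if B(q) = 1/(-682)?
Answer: -15303693379644/247291 ≈ -6.1885e+7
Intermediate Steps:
B(q) = -1/682
w = 239293 (w = 5 - 1*(-239288) = 5 + 239288 = 239293)
s = 90741 (s = -6 + (239293 - 1*148546) = -6 + (239293 - 148546) = -6 + 90747 = 90741)
-325302/247291 + s/B(-477) = -325302/247291 + 90741/(-1/682) = -325302*1/247291 + 90741*(-682) = -325302/247291 - 61885362 = -15303693379644/247291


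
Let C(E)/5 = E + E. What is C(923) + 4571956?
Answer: 4581186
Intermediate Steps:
C(E) = 10*E (C(E) = 5*(E + E) = 5*(2*E) = 10*E)
C(923) + 4571956 = 10*923 + 4571956 = 9230 + 4571956 = 4581186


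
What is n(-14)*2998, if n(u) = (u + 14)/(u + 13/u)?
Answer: 0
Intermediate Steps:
n(u) = (14 + u)/(u + 13/u)
n(-14)*2998 = -14*(14 - 14)/(13 + (-14)²)*2998 = -14*0/(13 + 196)*2998 = -14*0/209*2998 = -14*1/209*0*2998 = 0*2998 = 0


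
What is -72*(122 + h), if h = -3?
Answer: -8568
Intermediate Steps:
-72*(122 + h) = -72*(122 - 3) = -72*119 = -8568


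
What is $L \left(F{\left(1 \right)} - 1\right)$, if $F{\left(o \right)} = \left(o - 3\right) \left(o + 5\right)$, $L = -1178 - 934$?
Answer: $27456$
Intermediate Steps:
$L = -2112$ ($L = -1178 - 934 = -2112$)
$F{\left(o \right)} = \left(-3 + o\right) \left(5 + o\right)$
$L \left(F{\left(1 \right)} - 1\right) = - 2112 \left(\left(-15 + 1^{2} + 2 \cdot 1\right) - 1\right) = - 2112 \left(\left(-15 + 1 + 2\right) - 1\right) = - 2112 \left(-12 - 1\right) = \left(-2112\right) \left(-13\right) = 27456$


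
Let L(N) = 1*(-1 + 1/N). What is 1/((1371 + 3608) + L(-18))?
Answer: 18/89603 ≈ 0.00020089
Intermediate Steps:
L(N) = -1 + 1/N
1/((1371 + 3608) + L(-18)) = 1/((1371 + 3608) + (1 - 1*(-18))/(-18)) = 1/(4979 - (1 + 18)/18) = 1/(4979 - 1/18*19) = 1/(4979 - 19/18) = 1/(89603/18) = 18/89603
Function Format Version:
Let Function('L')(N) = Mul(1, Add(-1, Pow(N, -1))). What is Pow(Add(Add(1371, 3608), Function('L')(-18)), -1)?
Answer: Rational(18, 89603) ≈ 0.00020089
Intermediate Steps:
Function('L')(N) = Add(-1, Pow(N, -1))
Pow(Add(Add(1371, 3608), Function('L')(-18)), -1) = Pow(Add(Add(1371, 3608), Mul(Pow(-18, -1), Add(1, Mul(-1, -18)))), -1) = Pow(Add(4979, Mul(Rational(-1, 18), Add(1, 18))), -1) = Pow(Add(4979, Mul(Rational(-1, 18), 19)), -1) = Pow(Add(4979, Rational(-19, 18)), -1) = Pow(Rational(89603, 18), -1) = Rational(18, 89603)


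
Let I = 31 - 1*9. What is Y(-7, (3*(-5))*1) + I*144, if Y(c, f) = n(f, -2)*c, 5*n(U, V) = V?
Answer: 15854/5 ≈ 3170.8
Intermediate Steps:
n(U, V) = V/5
Y(c, f) = -2*c/5 (Y(c, f) = ((1/5)*(-2))*c = -2*c/5)
I = 22 (I = 31 - 9 = 22)
Y(-7, (3*(-5))*1) + I*144 = -2/5*(-7) + 22*144 = 14/5 + 3168 = 15854/5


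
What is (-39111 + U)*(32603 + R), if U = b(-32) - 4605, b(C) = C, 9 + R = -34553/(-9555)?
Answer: -13626199315804/9555 ≈ -1.4261e+9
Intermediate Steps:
R = -51442/9555 (R = -9 - 34553/(-9555) = -9 - 34553*(-1/9555) = -9 + 34553/9555 = -51442/9555 ≈ -5.3838)
U = -4637 (U = -32 - 4605 = -4637)
(-39111 + U)*(32603 + R) = (-39111 - 4637)*(32603 - 51442/9555) = -43748*311470223/9555 = -13626199315804/9555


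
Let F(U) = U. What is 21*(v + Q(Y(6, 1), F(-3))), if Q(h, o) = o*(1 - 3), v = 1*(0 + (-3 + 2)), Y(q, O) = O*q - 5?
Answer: 105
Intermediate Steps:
Y(q, O) = -5 + O*q
v = -1 (v = 1*(0 - 1) = 1*(-1) = -1)
Q(h, o) = -2*o (Q(h, o) = o*(-2) = -2*o)
21*(v + Q(Y(6, 1), F(-3))) = 21*(-1 - 2*(-3)) = 21*(-1 + 6) = 21*5 = 105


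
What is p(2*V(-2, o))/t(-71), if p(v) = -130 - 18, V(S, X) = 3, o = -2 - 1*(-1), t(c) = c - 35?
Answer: 74/53 ≈ 1.3962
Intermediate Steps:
t(c) = -35 + c
o = -1 (o = -2 + 1 = -1)
p(v) = -148
p(2*V(-2, o))/t(-71) = -148/(-35 - 71) = -148/(-106) = -148*(-1/106) = 74/53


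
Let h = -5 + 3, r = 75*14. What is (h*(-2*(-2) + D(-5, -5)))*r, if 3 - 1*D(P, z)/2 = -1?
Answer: -25200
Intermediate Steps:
D(P, z) = 8 (D(P, z) = 6 - 2*(-1) = 6 + 2 = 8)
r = 1050
h = -2
(h*(-2*(-2) + D(-5, -5)))*r = -2*(-2*(-2) + 8)*1050 = -2*(4 + 8)*1050 = -2*12*1050 = -24*1050 = -25200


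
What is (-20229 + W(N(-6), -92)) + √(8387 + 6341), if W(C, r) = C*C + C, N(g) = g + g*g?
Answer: -19299 + 2*√3682 ≈ -19178.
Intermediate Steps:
N(g) = g + g²
W(C, r) = C + C² (W(C, r) = C² + C = C + C²)
(-20229 + W(N(-6), -92)) + √(8387 + 6341) = (-20229 + (-6*(1 - 6))*(1 - 6*(1 - 6))) + √(8387 + 6341) = (-20229 + (-6*(-5))*(1 - 6*(-5))) + √14728 = (-20229 + 30*(1 + 30)) + 2*√3682 = (-20229 + 30*31) + 2*√3682 = (-20229 + 930) + 2*√3682 = -19299 + 2*√3682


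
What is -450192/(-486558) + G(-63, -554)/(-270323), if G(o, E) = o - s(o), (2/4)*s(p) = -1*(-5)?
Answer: 20288795125/21921303039 ≈ 0.92553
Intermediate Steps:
s(p) = 10 (s(p) = 2*(-1*(-5)) = 2*5 = 10)
G(o, E) = -10 + o (G(o, E) = o - 1*10 = o - 10 = -10 + o)
-450192/(-486558) + G(-63, -554)/(-270323) = -450192/(-486558) + (-10 - 63)/(-270323) = -450192*(-1/486558) - 73*(-1/270323) = 75032/81093 + 73/270323 = 20288795125/21921303039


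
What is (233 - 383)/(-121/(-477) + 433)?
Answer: -35775/103331 ≈ -0.34622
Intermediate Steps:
(233 - 383)/(-121/(-477) + 433) = -150/(-121*(-1/477) + 433) = -150/(121/477 + 433) = -150/206662/477 = -150*477/206662 = -35775/103331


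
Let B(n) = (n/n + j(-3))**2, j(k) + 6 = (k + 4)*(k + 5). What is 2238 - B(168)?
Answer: 2229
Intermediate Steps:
j(k) = -6 + (4 + k)*(5 + k) (j(k) = -6 + (k + 4)*(k + 5) = -6 + (4 + k)*(5 + k))
B(n) = 9 (B(n) = (n/n + (14 + (-3)**2 + 9*(-3)))**2 = (1 + (14 + 9 - 27))**2 = (1 - 4)**2 = (-3)**2 = 9)
2238 - B(168) = 2238 - 1*9 = 2238 - 9 = 2229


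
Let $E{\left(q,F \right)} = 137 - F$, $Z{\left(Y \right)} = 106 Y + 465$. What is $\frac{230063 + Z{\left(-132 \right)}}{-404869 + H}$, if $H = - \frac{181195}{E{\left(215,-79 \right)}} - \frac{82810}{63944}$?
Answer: $- \frac{373846805568}{700451997577} \approx -0.53372$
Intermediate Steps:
$Z{\left(Y \right)} = 465 + 106 Y$
$H = - \frac{1450527505}{1726488}$ ($H = - \frac{181195}{137 - -79} - \frac{82810}{63944} = - \frac{181195}{137 + 79} - \frac{41405}{31972} = - \frac{181195}{216} - \frac{41405}{31972} = - \frac{1450527505}{1726488} \approx -840.16$)
$\frac{230063 + Z{\left(-132 \right)}}{-404869 + H} = \frac{230063 + \left(465 + 106 \left(-132\right)\right)}{-404869 - \frac{1450527505}{1726488}} = \frac{230063 + \left(465 - 13992\right)}{- \frac{700451997577}{1726488}} = \left(230063 - 13527\right) \left(- \frac{1726488}{700451997577}\right) = 216536 \left(- \frac{1726488}{700451997577}\right) = - \frac{373846805568}{700451997577}$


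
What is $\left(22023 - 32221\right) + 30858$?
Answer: $20660$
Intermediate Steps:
$\left(22023 - 32221\right) + 30858 = -10198 + 30858 = 20660$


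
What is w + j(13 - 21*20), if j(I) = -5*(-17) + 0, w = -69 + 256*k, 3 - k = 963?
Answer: -245744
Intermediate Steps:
k = -960 (k = 3 - 1*963 = 3 - 963 = -960)
w = -245829 (w = -69 + 256*(-960) = -69 - 245760 = -245829)
j(I) = 85 (j(I) = 85 + 0 = 85)
w + j(13 - 21*20) = -245829 + 85 = -245744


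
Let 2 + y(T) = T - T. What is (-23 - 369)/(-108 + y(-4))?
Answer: 196/55 ≈ 3.5636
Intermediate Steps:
y(T) = -2 (y(T) = -2 + (T - T) = -2 + 0 = -2)
(-23 - 369)/(-108 + y(-4)) = (-23 - 369)/(-108 - 2) = -392/(-110) = -392*(-1/110) = 196/55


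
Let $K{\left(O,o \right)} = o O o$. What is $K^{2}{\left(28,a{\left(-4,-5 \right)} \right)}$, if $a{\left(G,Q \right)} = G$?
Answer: $200704$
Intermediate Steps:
$K{\left(O,o \right)} = O o^{2}$ ($K{\left(O,o \right)} = O o o = O o^{2}$)
$K^{2}{\left(28,a{\left(-4,-5 \right)} \right)} = \left(28 \left(-4\right)^{2}\right)^{2} = \left(28 \cdot 16\right)^{2} = 448^{2} = 200704$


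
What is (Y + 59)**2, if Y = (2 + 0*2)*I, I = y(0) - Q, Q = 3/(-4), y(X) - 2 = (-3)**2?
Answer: 27225/4 ≈ 6806.3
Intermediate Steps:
y(X) = 11 (y(X) = 2 + (-3)**2 = 2 + 9 = 11)
Q = -3/4 (Q = 3*(-1/4) = -3/4 ≈ -0.75000)
I = 47/4 (I = 11 - 1*(-3/4) = 11 + 3/4 = 47/4 ≈ 11.750)
Y = 47/2 (Y = (2 + 0*2)*(47/4) = (2 + 0)*(47/4) = 2*(47/4) = 47/2 ≈ 23.500)
(Y + 59)**2 = (47/2 + 59)**2 = (165/2)**2 = 27225/4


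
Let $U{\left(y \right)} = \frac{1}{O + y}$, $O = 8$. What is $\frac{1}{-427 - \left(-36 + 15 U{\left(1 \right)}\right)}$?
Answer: $- \frac{3}{1178} \approx -0.0025467$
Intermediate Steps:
$U{\left(y \right)} = \frac{1}{8 + y}$
$\frac{1}{-427 - \left(-36 + 15 U{\left(1 \right)}\right)} = \frac{1}{-427 + \left(- \frac{15}{8 + 1} + \left(\left(9 + 11\right) + 16\right)\right)} = \frac{1}{-427 + \left(- \frac{15}{9} + \left(20 + 16\right)\right)} = \frac{1}{-427 + \left(\left(-15\right) \frac{1}{9} + 36\right)} = \frac{1}{-427 + \left(- \frac{5}{3} + 36\right)} = \frac{1}{-427 + \frac{103}{3}} = \frac{1}{- \frac{1178}{3}} = - \frac{3}{1178}$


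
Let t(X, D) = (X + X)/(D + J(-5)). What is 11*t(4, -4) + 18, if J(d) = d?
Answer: 74/9 ≈ 8.2222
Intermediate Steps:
t(X, D) = 2*X/(-5 + D) (t(X, D) = (X + X)/(D - 5) = (2*X)/(-5 + D) = 2*X/(-5 + D))
11*t(4, -4) + 18 = 11*(2*4/(-5 - 4)) + 18 = 11*(2*4/(-9)) + 18 = 11*(2*4*(-⅑)) + 18 = 11*(-8/9) + 18 = -88/9 + 18 = 74/9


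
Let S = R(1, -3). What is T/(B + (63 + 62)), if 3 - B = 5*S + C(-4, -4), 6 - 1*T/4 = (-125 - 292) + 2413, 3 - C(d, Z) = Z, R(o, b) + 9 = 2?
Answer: -1990/39 ≈ -51.026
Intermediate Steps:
R(o, b) = -7 (R(o, b) = -9 + 2 = -7)
C(d, Z) = 3 - Z
T = -7960 (T = 24 - 4*((-125 - 292) + 2413) = 24 - 4*(-417 + 2413) = 24 - 4*1996 = 24 - 7984 = -7960)
S = -7
B = 31 (B = 3 - (5*(-7) + (3 - 1*(-4))) = 3 - (-35 + (3 + 4)) = 3 - (-35 + 7) = 3 - 1*(-28) = 3 + 28 = 31)
T/(B + (63 + 62)) = -7960/(31 + (63 + 62)) = -7960/(31 + 125) = -7960/156 = (1/156)*(-7960) = -1990/39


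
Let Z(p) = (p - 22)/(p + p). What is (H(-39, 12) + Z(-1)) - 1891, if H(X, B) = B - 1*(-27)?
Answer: -3681/2 ≈ -1840.5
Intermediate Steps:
Z(p) = (-22 + p)/(2*p) (Z(p) = (-22 + p)/((2*p)) = (-22 + p)*(1/(2*p)) = (-22 + p)/(2*p))
H(X, B) = 27 + B (H(X, B) = B + 27 = 27 + B)
(H(-39, 12) + Z(-1)) - 1891 = ((27 + 12) + (½)*(-22 - 1)/(-1)) - 1891 = (39 + (½)*(-1)*(-23)) - 1891 = (39 + 23/2) - 1891 = 101/2 - 1891 = -3681/2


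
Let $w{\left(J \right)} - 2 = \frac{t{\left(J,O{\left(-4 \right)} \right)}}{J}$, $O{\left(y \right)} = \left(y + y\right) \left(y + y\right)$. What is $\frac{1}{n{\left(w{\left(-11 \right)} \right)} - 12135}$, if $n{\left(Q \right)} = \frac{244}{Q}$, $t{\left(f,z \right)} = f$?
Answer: $- \frac{3}{36161} \approx -8.2962 \cdot 10^{-5}$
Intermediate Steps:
$O{\left(y \right)} = 4 y^{2}$ ($O{\left(y \right)} = 2 y 2 y = 4 y^{2}$)
$w{\left(J \right)} = 3$ ($w{\left(J \right)} = 2 + \frac{J}{J} = 2 + 1 = 3$)
$\frac{1}{n{\left(w{\left(-11 \right)} \right)} - 12135} = \frac{1}{\frac{244}{3} - 12135} = \frac{1}{- \frac{36161}{3}} = - \frac{3}{36161}$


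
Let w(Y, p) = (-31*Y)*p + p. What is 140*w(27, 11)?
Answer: -1287440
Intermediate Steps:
w(Y, p) = p - 31*Y*p (w(Y, p) = -31*Y*p + p = p - 31*Y*p)
140*w(27, 11) = 140*(11*(1 - 31*27)) = 140*(11*(1 - 837)) = 140*(11*(-836)) = 140*(-9196) = -1287440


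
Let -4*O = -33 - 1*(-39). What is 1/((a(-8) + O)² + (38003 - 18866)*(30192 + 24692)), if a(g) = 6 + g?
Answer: 4/4201260481 ≈ 9.5210e-10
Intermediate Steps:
O = -3/2 (O = -(-33 - 1*(-39))/4 = -(-33 + 39)/4 = -¼*6 = -3/2 ≈ -1.5000)
1/((a(-8) + O)² + (38003 - 18866)*(30192 + 24692)) = 1/(((6 - 8) - 3/2)² + (38003 - 18866)*(30192 + 24692)) = 1/((-2 - 3/2)² + 19137*54884) = 1/((-7/2)² + 1050315108) = 1/(49/4 + 1050315108) = 1/(4201260481/4) = 4/4201260481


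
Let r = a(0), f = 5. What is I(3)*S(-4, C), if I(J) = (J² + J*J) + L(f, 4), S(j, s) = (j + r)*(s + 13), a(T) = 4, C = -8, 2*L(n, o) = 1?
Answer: 0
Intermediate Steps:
L(n, o) = ½ (L(n, o) = (½)*1 = ½)
r = 4
S(j, s) = (4 + j)*(13 + s) (S(j, s) = (j + 4)*(s + 13) = (4 + j)*(13 + s))
I(J) = ½ + 2*J² (I(J) = (J² + J*J) + ½ = (J² + J²) + ½ = 2*J² + ½ = ½ + 2*J²)
I(3)*S(-4, C) = (½ + 2*3²)*(52 + 4*(-8) + 13*(-4) - 4*(-8)) = (½ + 2*9)*(52 - 32 - 52 + 32) = (½ + 18)*0 = (37/2)*0 = 0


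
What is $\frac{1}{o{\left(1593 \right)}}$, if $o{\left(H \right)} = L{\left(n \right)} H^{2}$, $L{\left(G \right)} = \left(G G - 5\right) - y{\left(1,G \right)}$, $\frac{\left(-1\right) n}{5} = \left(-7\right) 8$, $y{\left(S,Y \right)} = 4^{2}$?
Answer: $\frac{1}{198898390971} \approx 5.0277 \cdot 10^{-12}$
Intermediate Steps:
$y{\left(S,Y \right)} = 16$
$n = 280$ ($n = - 5 \left(\left(-7\right) 8\right) = \left(-5\right) \left(-56\right) = 280$)
$L{\left(G \right)} = -21 + G^{2}$ ($L{\left(G \right)} = \left(G G - 5\right) - 16 = \left(G^{2} - 5\right) - 16 = \left(-5 + G^{2}\right) - 16 = -21 + G^{2}$)
$o{\left(H \right)} = 78379 H^{2}$ ($o{\left(H \right)} = \left(-21 + 280^{2}\right) H^{2} = \left(-21 + 78400\right) H^{2} = 78379 H^{2}$)
$\frac{1}{o{\left(1593 \right)}} = \frac{1}{78379 \cdot 1593^{2}} = \frac{1}{78379 \cdot 2537649} = \frac{1}{198898390971}$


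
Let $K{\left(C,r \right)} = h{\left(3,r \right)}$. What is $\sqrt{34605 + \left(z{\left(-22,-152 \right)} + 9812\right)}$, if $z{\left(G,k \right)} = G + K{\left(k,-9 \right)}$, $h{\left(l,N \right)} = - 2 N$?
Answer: $\sqrt{44413} \approx 210.74$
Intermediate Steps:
$K{\left(C,r \right)} = - 2 r$
$z{\left(G,k \right)} = 18 + G$ ($z{\left(G,k \right)} = G - -18 = G + 18 = 18 + G$)
$\sqrt{34605 + \left(z{\left(-22,-152 \right)} + 9812\right)} = \sqrt{34605 + \left(\left(18 - 22\right) + 9812\right)} = \sqrt{34605 + \left(-4 + 9812\right)} = \sqrt{34605 + 9808} = \sqrt{44413}$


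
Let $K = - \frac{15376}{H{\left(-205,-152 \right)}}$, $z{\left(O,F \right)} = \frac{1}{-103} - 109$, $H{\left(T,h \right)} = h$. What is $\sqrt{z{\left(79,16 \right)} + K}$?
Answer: $\frac{i \sqrt{30071262}}{1957} \approx 2.8021 i$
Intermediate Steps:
$z{\left(O,F \right)} = - \frac{11228}{103}$ ($z{\left(O,F \right)} = - \frac{1}{103} - 109 = - \frac{11228}{103}$)
$K = \frac{1922}{19}$ ($K = - \frac{15376}{-152} = \left(-15376\right) \left(- \frac{1}{152}\right) = \frac{1922}{19} \approx 101.16$)
$\sqrt{z{\left(79,16 \right)} + K} = \sqrt{- \frac{11228}{103} + \frac{1922}{19}} = \sqrt{- \frac{15366}{1957}} = \frac{i \sqrt{30071262}}{1957}$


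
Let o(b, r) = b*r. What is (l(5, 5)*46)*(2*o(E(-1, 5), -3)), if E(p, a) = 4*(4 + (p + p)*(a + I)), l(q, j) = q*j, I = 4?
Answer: 386400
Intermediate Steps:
l(q, j) = j*q
E(p, a) = 16 + 8*p*(4 + a) (E(p, a) = 4*(4 + (p + p)*(a + 4)) = 4*(4 + (2*p)*(4 + a)) = 4*(4 + 2*p*(4 + a)) = 16 + 8*p*(4 + a))
(l(5, 5)*46)*(2*o(E(-1, 5), -3)) = ((5*5)*46)*(2*((16 + 32*(-1) + 8*5*(-1))*(-3))) = (25*46)*(2*((16 - 32 - 40)*(-3))) = 1150*(2*(-56*(-3))) = 1150*(2*168) = 1150*336 = 386400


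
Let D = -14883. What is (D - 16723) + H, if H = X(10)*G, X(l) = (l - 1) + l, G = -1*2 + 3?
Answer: -31587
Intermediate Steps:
G = 1 (G = -2 + 3 = 1)
X(l) = -1 + 2*l (X(l) = (-1 + l) + l = -1 + 2*l)
H = 19 (H = (-1 + 2*10)*1 = (-1 + 20)*1 = 19*1 = 19)
(D - 16723) + H = (-14883 - 16723) + 19 = -31606 + 19 = -31587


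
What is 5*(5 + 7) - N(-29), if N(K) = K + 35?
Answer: 54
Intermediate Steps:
N(K) = 35 + K
5*(5 + 7) - N(-29) = 5*(5 + 7) - (35 - 29) = 5*12 - 1*6 = 60 - 6 = 54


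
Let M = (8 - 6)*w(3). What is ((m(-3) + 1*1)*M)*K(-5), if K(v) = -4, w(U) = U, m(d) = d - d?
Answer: -24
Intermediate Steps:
m(d) = 0
M = 6 (M = (8 - 6)*3 = 2*3 = 6)
((m(-3) + 1*1)*M)*K(-5) = ((0 + 1*1)*6)*(-4) = ((0 + 1)*6)*(-4) = (1*6)*(-4) = 6*(-4) = -24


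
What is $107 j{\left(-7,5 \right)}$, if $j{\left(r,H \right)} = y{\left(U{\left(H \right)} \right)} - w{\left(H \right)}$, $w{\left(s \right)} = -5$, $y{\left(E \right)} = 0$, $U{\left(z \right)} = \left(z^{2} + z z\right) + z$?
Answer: $535$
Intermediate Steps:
$U{\left(z \right)} = z + 2 z^{2}$ ($U{\left(z \right)} = \left(z^{2} + z^{2}\right) + z = 2 z^{2} + z = z + 2 z^{2}$)
$j{\left(r,H \right)} = 5$ ($j{\left(r,H \right)} = 0 - -5 = 0 + 5 = 5$)
$107 j{\left(-7,5 \right)} = 107 \cdot 5 = 535$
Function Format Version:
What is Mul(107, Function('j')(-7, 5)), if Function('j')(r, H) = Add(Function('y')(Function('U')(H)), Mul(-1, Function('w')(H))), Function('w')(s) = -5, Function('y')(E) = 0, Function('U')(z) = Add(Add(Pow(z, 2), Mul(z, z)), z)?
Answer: 535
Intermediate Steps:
Function('U')(z) = Add(z, Mul(2, Pow(z, 2))) (Function('U')(z) = Add(Add(Pow(z, 2), Pow(z, 2)), z) = Add(Mul(2, Pow(z, 2)), z) = Add(z, Mul(2, Pow(z, 2))))
Function('j')(r, H) = 5 (Function('j')(r, H) = Add(0, Mul(-1, -5)) = Add(0, 5) = 5)
Mul(107, Function('j')(-7, 5)) = Mul(107, 5) = 535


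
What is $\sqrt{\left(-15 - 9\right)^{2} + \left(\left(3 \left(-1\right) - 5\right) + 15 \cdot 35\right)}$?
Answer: $\sqrt{1093} \approx 33.061$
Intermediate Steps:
$\sqrt{\left(-15 - 9\right)^{2} + \left(\left(3 \left(-1\right) - 5\right) + 15 \cdot 35\right)} = \sqrt{\left(-24\right)^{2} + \left(\left(-3 - 5\right) + 525\right)} = \sqrt{576 + \left(-8 + 525\right)} = \sqrt{576 + 517} = \sqrt{1093}$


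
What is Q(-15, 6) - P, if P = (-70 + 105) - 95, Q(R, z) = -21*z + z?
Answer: -60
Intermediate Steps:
Q(R, z) = -20*z
P = -60 (P = 35 - 95 = -60)
Q(-15, 6) - P = -20*6 - 1*(-60) = -120 + 60 = -60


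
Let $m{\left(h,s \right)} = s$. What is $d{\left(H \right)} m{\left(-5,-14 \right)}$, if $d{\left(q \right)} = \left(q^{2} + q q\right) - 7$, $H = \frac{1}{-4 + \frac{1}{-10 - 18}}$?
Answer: $\frac{1229410}{12769} \approx 96.281$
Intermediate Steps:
$H = - \frac{28}{113}$ ($H = \frac{1}{-4 + \frac{1}{-28}} = \frac{1}{-4 - \frac{1}{28}} = \frac{1}{- \frac{113}{28}} = - \frac{28}{113} \approx -0.24779$)
$d{\left(q \right)} = -7 + 2 q^{2}$ ($d{\left(q \right)} = \left(q^{2} + q^{2}\right) - 7 = 2 q^{2} - 7 = -7 + 2 q^{2}$)
$d{\left(H \right)} m{\left(-5,-14 \right)} = \left(-7 + 2 \left(- \frac{28}{113}\right)^{2}\right) \left(-14\right) = \left(-7 + 2 \cdot \frac{784}{12769}\right) \left(-14\right) = \left(-7 + \frac{1568}{12769}\right) \left(-14\right) = \left(- \frac{87815}{12769}\right) \left(-14\right) = \frac{1229410}{12769}$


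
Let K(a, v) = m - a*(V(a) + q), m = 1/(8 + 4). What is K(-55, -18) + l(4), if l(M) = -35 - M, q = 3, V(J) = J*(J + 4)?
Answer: 1852813/12 ≈ 1.5440e+5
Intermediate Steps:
V(J) = J*(4 + J)
m = 1/12 ≈ 0.083333
K(a, v) = 1/12 - a*(3 + a*(4 + a)) (K(a, v) = 1/12 - a*(a*(4 + a) + 3) = 1/12 - a*(3 + a*(4 + a)))
K(-55, -18) + l(4) = (1/12 - 1*(-55)³ - 4*(-55)² - 3*(-55)) + (-35 - 1*4) = (1/12 - 1*(-166375) - 4*3025 + 165) + (-35 - 4) = (1/12 + 166375 - 12100 + 165) - 39 = 1853281/12 - 39 = 1852813/12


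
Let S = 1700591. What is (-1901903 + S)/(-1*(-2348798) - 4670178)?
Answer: 50328/580345 ≈ 0.086721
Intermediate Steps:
(-1901903 + S)/(-1*(-2348798) - 4670178) = (-1901903 + 1700591)/(-1*(-2348798) - 4670178) = -201312/(2348798 - 4670178) = -201312/(-2321380) = -201312*(-1/2321380) = 50328/580345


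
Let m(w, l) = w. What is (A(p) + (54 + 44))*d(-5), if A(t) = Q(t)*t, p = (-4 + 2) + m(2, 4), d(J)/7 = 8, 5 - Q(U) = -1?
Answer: 5488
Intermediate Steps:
Q(U) = 6 (Q(U) = 5 - 1*(-1) = 5 + 1 = 6)
d(J) = 56 (d(J) = 7*8 = 56)
p = 0 (p = (-4 + 2) + 2 = -2 + 2 = 0)
A(t) = 6*t
(A(p) + (54 + 44))*d(-5) = (6*0 + (54 + 44))*56 = (0 + 98)*56 = 98*56 = 5488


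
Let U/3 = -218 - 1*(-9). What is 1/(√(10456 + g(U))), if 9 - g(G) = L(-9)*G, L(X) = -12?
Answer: √2941/2941 ≈ 0.018440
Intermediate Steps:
U = -627 (U = 3*(-218 - 1*(-9)) = 3*(-218 + 9) = 3*(-209) = -627)
g(G) = 9 + 12*G (g(G) = 9 - (-12)*G = 9 + 12*G)
1/(√(10456 + g(U))) = 1/(√(10456 + (9 + 12*(-627)))) = 1/(√(10456 + (9 - 7524))) = 1/(√(10456 - 7515)) = 1/(√2941) = √2941/2941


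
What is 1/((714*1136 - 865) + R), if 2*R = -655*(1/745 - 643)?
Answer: 149/152102338 ≈ 9.7960e-7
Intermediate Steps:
R = 31376727/149 (R = (-655*(1/745 - 643))/2 = (-655*(-479034/745))/2 = (½)*(62753454/149) = 31376727/149 ≈ 2.1058e+5)
1/((714*1136 - 865) + R) = 1/((714*1136 - 865) + 31376727/149) = 1/((811104 - 865) + 31376727/149) = 1/(810239 + 31376727/149) = 1/(152102338/149) = 149/152102338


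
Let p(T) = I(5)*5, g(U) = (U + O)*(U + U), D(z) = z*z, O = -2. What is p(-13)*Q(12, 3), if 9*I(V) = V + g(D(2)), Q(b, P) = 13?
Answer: 455/3 ≈ 151.67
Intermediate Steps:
D(z) = z**2
g(U) = 2*U*(-2 + U) (g(U) = (U - 2)*(U + U) = (-2 + U)*(2*U) = 2*U*(-2 + U))
I(V) = 16/9 + V/9 (I(V) = (V + 2*2**2*(-2 + 2**2))/9 = (V + 2*4*(-2 + 4))/9 = (V + 2*4*2)/9 = (V + 16)/9 = (16 + V)/9 = 16/9 + V/9)
p(T) = 35/3 (p(T) = (16/9 + (1/9)*5)*5 = (16/9 + 5/9)*5 = (7/3)*5 = 35/3)
p(-13)*Q(12, 3) = (35/3)*13 = 455/3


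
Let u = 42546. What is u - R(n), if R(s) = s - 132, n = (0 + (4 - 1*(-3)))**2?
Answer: 42629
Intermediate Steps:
n = 49 (n = (0 + (4 + 3))**2 = (0 + 7)**2 = 7**2 = 49)
R(s) = -132 + s
u - R(n) = 42546 - (-132 + 49) = 42546 - 1*(-83) = 42546 + 83 = 42629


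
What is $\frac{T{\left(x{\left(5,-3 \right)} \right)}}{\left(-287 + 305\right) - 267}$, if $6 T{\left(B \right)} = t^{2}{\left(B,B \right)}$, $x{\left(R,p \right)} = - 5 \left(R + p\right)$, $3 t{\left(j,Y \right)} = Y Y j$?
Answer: $- \frac{500000}{6723} \approx -74.372$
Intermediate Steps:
$t{\left(j,Y \right)} = \frac{j Y^{2}}{3}$ ($t{\left(j,Y \right)} = \frac{Y Y j}{3} = \frac{Y^{2} j}{3} = \frac{j Y^{2}}{3}$)
$x{\left(R,p \right)} = - 5 R - 5 p$
$T{\left(B \right)} = \frac{B^{6}}{54}$ ($T{\left(B \right)} = \frac{\left(\frac{B B^{2}}{3}\right)^{2}}{6} = \frac{\left(\frac{B^{3}}{3}\right)^{2}}{6} = \frac{\frac{1}{9} B^{6}}{6} = \frac{B^{6}}{54}$)
$\frac{T{\left(x{\left(5,-3 \right)} \right)}}{\left(-287 + 305\right) - 267} = \frac{\frac{1}{54} \left(\left(-5\right) 5 - -15\right)^{6}}{\left(-287 + 305\right) - 267} = \frac{\frac{1}{54} \left(-25 + 15\right)^{6}}{18 - 267} = \frac{\frac{1}{54} \left(-10\right)^{6}}{-249} = \frac{1}{54} \cdot 1000000 \left(- \frac{1}{249}\right) = \frac{500000}{27} \left(- \frac{1}{249}\right) = - \frac{500000}{6723}$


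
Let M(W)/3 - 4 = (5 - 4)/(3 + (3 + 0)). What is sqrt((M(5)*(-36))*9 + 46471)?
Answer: sqrt(42421) ≈ 205.96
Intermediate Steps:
M(W) = 25/2 (M(W) = 12 + 3*((5 - 4)/(3 + (3 + 0))) = 12 + 3*(1/(3 + 3)) = 12 + 3*(1/6) = 12 + 1/2 = 25/2)
sqrt((M(5)*(-36))*9 + 46471) = sqrt(((25/2)*(-36))*9 + 46471) = sqrt(-450*9 + 46471) = sqrt(-4050 + 46471) = sqrt(42421)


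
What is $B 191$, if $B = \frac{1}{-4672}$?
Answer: $- \frac{191}{4672} \approx -0.040882$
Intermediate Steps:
$B = - \frac{1}{4672} \approx -0.00021404$
$B 191 = \left(- \frac{1}{4672}\right) 191 = - \frac{191}{4672}$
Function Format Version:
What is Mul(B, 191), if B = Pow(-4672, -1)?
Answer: Rational(-191, 4672) ≈ -0.040882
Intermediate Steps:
B = Rational(-1, 4672) ≈ -0.00021404
Mul(B, 191) = Mul(Rational(-1, 4672), 191) = Rational(-191, 4672)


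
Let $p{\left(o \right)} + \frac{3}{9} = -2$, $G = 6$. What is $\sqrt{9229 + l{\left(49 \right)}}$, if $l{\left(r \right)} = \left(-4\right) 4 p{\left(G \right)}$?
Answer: $\frac{\sqrt{83397}}{3} \approx 96.262$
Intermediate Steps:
$p{\left(o \right)} = - \frac{7}{3}$ ($p{\left(o \right)} = - \frac{1}{3} - 2 = - \frac{7}{3}$)
$l{\left(r \right)} = \frac{112}{3}$ ($l{\left(r \right)} = \left(-4\right) 4 \left(- \frac{7}{3}\right) = \left(-16\right) \left(- \frac{7}{3}\right) = \frac{112}{3}$)
$\sqrt{9229 + l{\left(49 \right)}} = \sqrt{9229 + \frac{112}{3}} = \sqrt{\frac{27799}{3}} = \frac{\sqrt{83397}}{3}$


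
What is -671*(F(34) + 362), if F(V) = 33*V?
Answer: -995764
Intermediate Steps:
-671*(F(34) + 362) = -671*(33*34 + 362) = -671*(1122 + 362) = -671*1484 = -995764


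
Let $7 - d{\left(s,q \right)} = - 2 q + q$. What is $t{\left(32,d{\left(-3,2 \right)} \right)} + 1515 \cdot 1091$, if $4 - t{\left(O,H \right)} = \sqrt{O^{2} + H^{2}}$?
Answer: $1652869 - \sqrt{1105} \approx 1.6528 \cdot 10^{6}$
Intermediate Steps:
$d{\left(s,q \right)} = 7 + q$ ($d{\left(s,q \right)} = 7 - \left(- 2 q + q\right) = 7 - - q = 7 + q$)
$t{\left(O,H \right)} = 4 - \sqrt{H^{2} + O^{2}}$ ($t{\left(O,H \right)} = 4 - \sqrt{O^{2} + H^{2}} = 4 - \sqrt{H^{2} + O^{2}}$)
$t{\left(32,d{\left(-3,2 \right)} \right)} + 1515 \cdot 1091 = \left(4 - \sqrt{\left(7 + 2\right)^{2} + 32^{2}}\right) + 1515 \cdot 1091 = \left(4 - \sqrt{9^{2} + 1024}\right) + 1652865 = \left(4 - \sqrt{81 + 1024}\right) + 1652865 = \left(4 - \sqrt{1105}\right) + 1652865 = 1652869 - \sqrt{1105}$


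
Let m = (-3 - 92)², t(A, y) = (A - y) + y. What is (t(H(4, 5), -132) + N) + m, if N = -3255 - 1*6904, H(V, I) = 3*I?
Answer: -1119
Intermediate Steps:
t(A, y) = A
m = 9025 (m = (-95)² = 9025)
N = -10159 (N = -3255 - 6904 = -10159)
(t(H(4, 5), -132) + N) + m = (3*5 - 10159) + 9025 = (15 - 10159) + 9025 = -10144 + 9025 = -1119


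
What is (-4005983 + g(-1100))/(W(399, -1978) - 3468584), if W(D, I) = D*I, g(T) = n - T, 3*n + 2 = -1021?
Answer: 2002612/2128903 ≈ 0.94068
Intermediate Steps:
n = -341 (n = -⅔ + (⅓)*(-1021) = -⅔ - 1021/3 = -341)
g(T) = -341 - T
(-4005983 + g(-1100))/(W(399, -1978) - 3468584) = (-4005983 + (-341 - 1*(-1100)))/(399*(-1978) - 3468584) = (-4005983 + (-341 + 1100))/(-789222 - 3468584) = (-4005983 + 759)/(-4257806) = -4005224*(-1/4257806) = 2002612/2128903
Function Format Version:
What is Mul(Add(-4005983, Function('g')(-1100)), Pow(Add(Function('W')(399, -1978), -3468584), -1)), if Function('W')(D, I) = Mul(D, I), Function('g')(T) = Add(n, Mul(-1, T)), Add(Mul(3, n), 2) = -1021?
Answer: Rational(2002612, 2128903) ≈ 0.94068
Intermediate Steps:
n = -341 (n = Add(Rational(-2, 3), Mul(Rational(1, 3), -1021)) = Add(Rational(-2, 3), Rational(-1021, 3)) = -341)
Function('g')(T) = Add(-341, Mul(-1, T))
Mul(Add(-4005983, Function('g')(-1100)), Pow(Add(Function('W')(399, -1978), -3468584), -1)) = Mul(Add(-4005983, Add(-341, Mul(-1, -1100))), Pow(Add(Mul(399, -1978), -3468584), -1)) = Mul(Add(-4005983, Add(-341, 1100)), Pow(Add(-789222, -3468584), -1)) = Mul(Add(-4005983, 759), Pow(-4257806, -1)) = Mul(-4005224, Rational(-1, 4257806)) = Rational(2002612, 2128903)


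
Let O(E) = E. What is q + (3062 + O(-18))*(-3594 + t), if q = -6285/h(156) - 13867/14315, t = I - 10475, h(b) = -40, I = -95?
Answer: -705362379043/16360 ≈ -4.3115e+7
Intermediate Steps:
t = -10570 (t = -95 - 10475 = -10570)
q = 2554717/16360 (q = -6285/(-40) - 13867/14315 = -6285*(-1/40) - 13867*1/14315 = 1257/8 - 1981/2045 = 2554717/16360 ≈ 156.16)
q + (3062 + O(-18))*(-3594 + t) = 2554717/16360 + (3062 - 18)*(-3594 - 10570) = 2554717/16360 + 3044*(-14164) = 2554717/16360 - 43115216 = -705362379043/16360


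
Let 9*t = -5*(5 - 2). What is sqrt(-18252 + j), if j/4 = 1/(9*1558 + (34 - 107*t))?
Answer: 2*I*sqrt(8320841223558)/42703 ≈ 135.1*I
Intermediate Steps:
t = -5/3 (t = (-5*(5 - 2))/9 = (-5*3)/9 = (1/9)*(-15) = -5/3 ≈ -1.6667)
j = 12/42703 (j = 4/(9*1558 + (34 - 107*(-5/3))) = 4/(14022 + (34 + 535/3)) = 4/(14022 + 637/3) = 4/(42703/3) = 4*(3/42703) = 12/42703 ≈ 0.00028101)
sqrt(-18252 + j) = sqrt(-18252 + 12/42703) = sqrt(-779415144/42703) = 2*I*sqrt(8320841223558)/42703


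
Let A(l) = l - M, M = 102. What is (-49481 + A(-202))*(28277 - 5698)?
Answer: -1124095515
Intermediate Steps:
A(l) = -102 + l (A(l) = l - 1*102 = l - 102 = -102 + l)
(-49481 + A(-202))*(28277 - 5698) = (-49481 + (-102 - 202))*(28277 - 5698) = (-49481 - 304)*22579 = -49785*22579 = -1124095515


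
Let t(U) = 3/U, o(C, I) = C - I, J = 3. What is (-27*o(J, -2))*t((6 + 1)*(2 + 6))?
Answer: -405/56 ≈ -7.2321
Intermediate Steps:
(-27*o(J, -2))*t((6 + 1)*(2 + 6)) = (-27*(3 - 1*(-2)))*(3/(((6 + 1)*(2 + 6)))) = (-27*(3 + 2))*(3/((7*8))) = (-27*5)*(3/56) = -405/56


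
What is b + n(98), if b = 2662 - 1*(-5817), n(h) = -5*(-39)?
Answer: 8674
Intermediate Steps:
n(h) = 195
b = 8479 (b = 2662 + 5817 = 8479)
b + n(98) = 8479 + 195 = 8674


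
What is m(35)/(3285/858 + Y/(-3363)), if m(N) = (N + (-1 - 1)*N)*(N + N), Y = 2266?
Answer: -336636300/433487 ≈ -776.58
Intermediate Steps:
m(N) = -2*N² (m(N) = (N - 2*N)*(2*N) = (-N)*(2*N) = -2*N²)
m(35)/(3285/858 + Y/(-3363)) = (-2*35²)/(3285/858 + 2266/(-3363)) = (-2*1225)/(3285*(1/858) + 2266*(-1/3363)) = -2450/(1095/286 - 2266/3363) = -2450/3034409/961818 = -2450*961818/3034409 = -336636300/433487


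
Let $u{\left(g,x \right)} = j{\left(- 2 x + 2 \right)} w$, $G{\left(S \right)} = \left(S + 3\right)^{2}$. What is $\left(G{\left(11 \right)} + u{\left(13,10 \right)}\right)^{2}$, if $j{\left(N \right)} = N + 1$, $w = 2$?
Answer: $26244$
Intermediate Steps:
$j{\left(N \right)} = 1 + N$
$G{\left(S \right)} = \left(3 + S\right)^{2}$
$u{\left(g,x \right)} = 6 - 4 x$ ($u{\left(g,x \right)} = \left(1 - \left(-2 + 2 x\right)\right) 2 = \left(3 - 2 x\right) 2 = 6 - 4 x$)
$\left(G{\left(11 \right)} + u{\left(13,10 \right)}\right)^{2} = \left(\left(3 + 11\right)^{2} + \left(6 - 40\right)\right)^{2} = \left(14^{2} + \left(6 - 40\right)\right)^{2} = \left(196 - 34\right)^{2} = 162^{2} = 26244$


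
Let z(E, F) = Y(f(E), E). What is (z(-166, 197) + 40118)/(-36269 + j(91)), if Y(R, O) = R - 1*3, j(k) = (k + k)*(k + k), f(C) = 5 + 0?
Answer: -472/37 ≈ -12.757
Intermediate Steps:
f(C) = 5
j(k) = 4*k² (j(k) = (2*k)*(2*k) = 4*k²)
Y(R, O) = -3 + R (Y(R, O) = R - 3 = -3 + R)
z(E, F) = 2 (z(E, F) = -3 + 5 = 2)
(z(-166, 197) + 40118)/(-36269 + j(91)) = (2 + 40118)/(-36269 + 4*91²) = 40120/(-36269 + 4*8281) = 40120/(-36269 + 33124) = 40120/(-3145) = 40120*(-1/3145) = -472/37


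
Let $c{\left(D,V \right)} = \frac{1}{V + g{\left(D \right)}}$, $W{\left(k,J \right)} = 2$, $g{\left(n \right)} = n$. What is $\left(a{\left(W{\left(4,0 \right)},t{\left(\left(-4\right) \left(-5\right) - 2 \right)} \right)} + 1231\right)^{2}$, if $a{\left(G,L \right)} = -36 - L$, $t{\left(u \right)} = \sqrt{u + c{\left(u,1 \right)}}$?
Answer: $\frac{27132818}{19} - \frac{16730 \sqrt{133}}{19} \approx 1.4179 \cdot 10^{6}$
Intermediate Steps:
$c{\left(D,V \right)} = \frac{1}{D + V}$ ($c{\left(D,V \right)} = \frac{1}{V + D} = \frac{1}{D + V}$)
$t{\left(u \right)} = \sqrt{u + \frac{1}{1 + u}}$ ($t{\left(u \right)} = \sqrt{u + \frac{1}{u + 1}} = \sqrt{u + \frac{1}{1 + u}}$)
$\left(a{\left(W{\left(4,0 \right)},t{\left(\left(-4\right) \left(-5\right) - 2 \right)} \right)} + 1231\right)^{2} = \left(\left(-36 - \sqrt{\frac{1 + \left(\left(-4\right) \left(-5\right) - 2\right) \left(1 - -18\right)}{1 - -18}}\right) + 1231\right)^{2} = \left(\left(-36 - \sqrt{\frac{1 + \left(20 - 2\right) \left(1 + \left(20 - 2\right)\right)}{1 + \left(20 - 2\right)}}\right) + 1231\right)^{2} = \left(\left(-36 - \sqrt{\frac{1 + 18 \left(1 + 18\right)}{1 + 18}}\right) + 1231\right)^{2} = \left(\left(-36 - \sqrt{\frac{1 + 18 \cdot 19}{19}}\right) + 1231\right)^{2} = \left(\left(-36 - \sqrt{\frac{1 + 342}{19}}\right) + 1231\right)^{2} = \left(\left(-36 - \sqrt{\frac{1}{19} \cdot 343}\right) + 1231\right)^{2} = \left(\left(-36 - \sqrt{\frac{343}{19}}\right) + 1231\right)^{2} = \left(\left(-36 - \frac{7 \sqrt{133}}{19}\right) + 1231\right)^{2} = \left(1195 - \frac{7 \sqrt{133}}{19}\right)^{2}$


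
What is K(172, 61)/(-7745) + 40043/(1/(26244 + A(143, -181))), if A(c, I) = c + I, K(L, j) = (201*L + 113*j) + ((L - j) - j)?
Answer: 1625469254739/1549 ≈ 1.0494e+9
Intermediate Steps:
K(L, j) = 111*j + 202*L (K(L, j) = (113*j + 201*L) + (L - 2*j) = 111*j + 202*L)
A(c, I) = I + c
K(172, 61)/(-7745) + 40043/(1/(26244 + A(143, -181))) = (111*61 + 202*172)/(-7745) + 40043/(1/(26244 + (-181 + 143))) = (6771 + 34744)*(-1/7745) + 40043/(1/(26244 - 38)) = 41515*(-1/7745) + 40043/(1/26206) = -8303/1549 + 40043/(1/26206) = -8303/1549 + 40043*26206 = -8303/1549 + 1049366858 = 1625469254739/1549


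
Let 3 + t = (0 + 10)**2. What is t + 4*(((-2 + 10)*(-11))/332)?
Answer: 7963/83 ≈ 95.940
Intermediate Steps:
t = 97 (t = -3 + (0 + 10)**2 = -3 + 10**2 = -3 + 100 = 97)
t + 4*(((-2 + 10)*(-11))/332) = 97 + 4*(((-2 + 10)*(-11))/332) = 97 + 4*((8*(-11))*(1/332)) = 97 + 4*(-88*1/332) = 97 + 4*(-22/83) = 97 - 88/83 = 7963/83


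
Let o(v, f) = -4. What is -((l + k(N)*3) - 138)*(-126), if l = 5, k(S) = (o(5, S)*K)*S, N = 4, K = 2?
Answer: -28854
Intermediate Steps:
k(S) = -8*S (k(S) = (-4*2)*S = -8*S)
-((l + k(N)*3) - 138)*(-126) = -((5 - 8*4*3) - 138)*(-126) = -((5 - 32*3) - 138)*(-126) = -((5 - 96) - 138)*(-126) = -(-91 - 138)*(-126) = -(-229)*(-126) = -1*28854 = -28854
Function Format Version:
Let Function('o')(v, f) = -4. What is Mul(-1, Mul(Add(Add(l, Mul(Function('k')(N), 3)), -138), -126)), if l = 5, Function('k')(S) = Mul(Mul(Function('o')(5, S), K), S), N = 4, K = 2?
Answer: -28854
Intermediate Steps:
Function('k')(S) = Mul(-8, S) (Function('k')(S) = Mul(Mul(-4, 2), S) = Mul(-8, S))
Mul(-1, Mul(Add(Add(l, Mul(Function('k')(N), 3)), -138), -126)) = Mul(-1, Mul(Add(Add(5, Mul(Mul(-8, 4), 3)), -138), -126)) = Mul(-1, Mul(Add(Add(5, Mul(-32, 3)), -138), -126)) = Mul(-1, Mul(Add(Add(5, -96), -138), -126)) = Mul(-1, Mul(Add(-91, -138), -126)) = Mul(-1, Mul(-229, -126)) = Mul(-1, 28854) = -28854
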